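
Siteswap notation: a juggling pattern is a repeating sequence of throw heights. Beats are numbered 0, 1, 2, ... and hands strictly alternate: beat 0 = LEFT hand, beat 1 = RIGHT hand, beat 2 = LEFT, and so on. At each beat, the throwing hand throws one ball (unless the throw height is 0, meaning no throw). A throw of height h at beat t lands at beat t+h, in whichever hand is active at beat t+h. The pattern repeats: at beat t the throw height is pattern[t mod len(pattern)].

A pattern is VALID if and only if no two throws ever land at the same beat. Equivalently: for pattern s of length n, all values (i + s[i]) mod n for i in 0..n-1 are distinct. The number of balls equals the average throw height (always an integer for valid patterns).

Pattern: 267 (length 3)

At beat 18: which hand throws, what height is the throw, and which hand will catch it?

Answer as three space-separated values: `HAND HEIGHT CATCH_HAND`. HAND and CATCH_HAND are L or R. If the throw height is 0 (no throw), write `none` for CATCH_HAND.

Answer: L 2 L

Derivation:
Beat 18: 18 mod 2 = 0, so hand = L
Throw height = pattern[18 mod 3] = pattern[0] = 2
Lands at beat 18+2=20, 20 mod 2 = 0, so catch hand = L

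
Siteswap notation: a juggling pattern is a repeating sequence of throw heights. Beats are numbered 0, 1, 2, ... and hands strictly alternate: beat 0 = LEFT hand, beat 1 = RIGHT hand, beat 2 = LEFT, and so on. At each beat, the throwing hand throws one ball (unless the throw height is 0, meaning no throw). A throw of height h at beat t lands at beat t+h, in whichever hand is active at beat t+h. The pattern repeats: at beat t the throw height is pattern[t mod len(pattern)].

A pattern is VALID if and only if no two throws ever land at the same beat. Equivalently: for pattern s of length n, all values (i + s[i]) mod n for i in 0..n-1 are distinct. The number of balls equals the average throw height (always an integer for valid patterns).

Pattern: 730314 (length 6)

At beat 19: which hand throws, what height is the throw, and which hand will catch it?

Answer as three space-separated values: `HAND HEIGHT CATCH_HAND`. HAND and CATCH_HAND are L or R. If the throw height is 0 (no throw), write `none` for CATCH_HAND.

Beat 19: 19 mod 2 = 1, so hand = R
Throw height = pattern[19 mod 6] = pattern[1] = 3
Lands at beat 19+3=22, 22 mod 2 = 0, so catch hand = L

Answer: R 3 L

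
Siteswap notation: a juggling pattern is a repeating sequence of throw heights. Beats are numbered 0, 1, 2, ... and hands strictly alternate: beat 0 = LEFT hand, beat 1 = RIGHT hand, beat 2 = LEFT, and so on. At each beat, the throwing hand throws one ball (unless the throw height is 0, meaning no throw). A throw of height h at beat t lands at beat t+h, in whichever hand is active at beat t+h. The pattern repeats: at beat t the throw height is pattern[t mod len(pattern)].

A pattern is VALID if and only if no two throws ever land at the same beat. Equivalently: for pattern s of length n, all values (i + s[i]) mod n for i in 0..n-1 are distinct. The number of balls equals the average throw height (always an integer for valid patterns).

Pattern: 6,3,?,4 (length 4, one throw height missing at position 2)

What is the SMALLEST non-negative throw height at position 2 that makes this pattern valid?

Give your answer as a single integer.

Answer: 3

Derivation:
i=0: (0 + 6) mod 4 = 2
i=1: (1 + 3) mod 4 = 0
i=2: s[i]=? (unknown)
i=3: (3 + 4) mod 4 = 3
Known residues: [0, 2, 3]; need a permutation of 0..3, so missing residue r = 1
Need (2 + s) mod 4 = 1; smallest s = (1 - 2) mod 4 = 3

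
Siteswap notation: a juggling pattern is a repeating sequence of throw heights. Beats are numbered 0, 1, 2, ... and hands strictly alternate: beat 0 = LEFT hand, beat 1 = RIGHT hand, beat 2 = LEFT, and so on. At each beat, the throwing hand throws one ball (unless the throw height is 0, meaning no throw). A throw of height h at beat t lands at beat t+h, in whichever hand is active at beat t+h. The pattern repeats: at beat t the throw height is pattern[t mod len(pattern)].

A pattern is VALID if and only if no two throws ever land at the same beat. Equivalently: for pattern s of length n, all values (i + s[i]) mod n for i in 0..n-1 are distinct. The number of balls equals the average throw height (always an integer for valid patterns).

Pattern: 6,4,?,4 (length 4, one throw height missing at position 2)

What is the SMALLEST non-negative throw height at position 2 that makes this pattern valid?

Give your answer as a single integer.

Answer: 2

Derivation:
i=0: (0 + 6) mod 4 = 2
i=1: (1 + 4) mod 4 = 1
i=2: s[i]=? (unknown)
i=3: (3 + 4) mod 4 = 3
Known residues: [1, 2, 3]; need a permutation of 0..3, so missing residue r = 0
Need (2 + s) mod 4 = 0; smallest s = (0 - 2) mod 4 = 2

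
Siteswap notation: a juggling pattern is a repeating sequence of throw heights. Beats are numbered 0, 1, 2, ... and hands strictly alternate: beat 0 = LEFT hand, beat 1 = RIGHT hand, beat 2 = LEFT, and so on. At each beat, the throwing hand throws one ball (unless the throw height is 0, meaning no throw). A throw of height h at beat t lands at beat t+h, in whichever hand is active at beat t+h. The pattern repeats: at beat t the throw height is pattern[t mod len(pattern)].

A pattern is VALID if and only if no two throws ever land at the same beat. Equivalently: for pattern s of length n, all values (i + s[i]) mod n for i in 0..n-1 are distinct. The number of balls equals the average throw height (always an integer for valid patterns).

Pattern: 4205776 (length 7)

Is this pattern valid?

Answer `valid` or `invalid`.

Answer: invalid

Derivation:
i=0: (i + s[i]) mod n = (0 + 4) mod 7 = 4
i=1: (i + s[i]) mod n = (1 + 2) mod 7 = 3
i=2: (i + s[i]) mod n = (2 + 0) mod 7 = 2
i=3: (i + s[i]) mod n = (3 + 5) mod 7 = 1
i=4: (i + s[i]) mod n = (4 + 7) mod 7 = 4
i=5: (i + s[i]) mod n = (5 + 7) mod 7 = 5
i=6: (i + s[i]) mod n = (6 + 6) mod 7 = 5
Residues: [4, 3, 2, 1, 4, 5, 5], distinct: False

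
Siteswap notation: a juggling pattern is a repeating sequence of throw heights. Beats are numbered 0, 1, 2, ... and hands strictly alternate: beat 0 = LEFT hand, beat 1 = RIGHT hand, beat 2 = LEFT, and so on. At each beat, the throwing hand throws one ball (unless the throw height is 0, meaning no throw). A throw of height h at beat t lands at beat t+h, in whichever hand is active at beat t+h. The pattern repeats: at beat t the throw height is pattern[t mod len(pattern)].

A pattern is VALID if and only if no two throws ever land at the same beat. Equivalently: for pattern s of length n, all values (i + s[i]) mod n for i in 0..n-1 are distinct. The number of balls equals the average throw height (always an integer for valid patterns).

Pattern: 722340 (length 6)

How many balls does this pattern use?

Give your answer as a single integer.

Pattern = [7, 2, 2, 3, 4, 0], length n = 6
  position 0: throw height = 7, running sum = 7
  position 1: throw height = 2, running sum = 9
  position 2: throw height = 2, running sum = 11
  position 3: throw height = 3, running sum = 14
  position 4: throw height = 4, running sum = 18
  position 5: throw height = 0, running sum = 18
Total sum = 18; balls = sum / n = 18 / 6 = 3

Answer: 3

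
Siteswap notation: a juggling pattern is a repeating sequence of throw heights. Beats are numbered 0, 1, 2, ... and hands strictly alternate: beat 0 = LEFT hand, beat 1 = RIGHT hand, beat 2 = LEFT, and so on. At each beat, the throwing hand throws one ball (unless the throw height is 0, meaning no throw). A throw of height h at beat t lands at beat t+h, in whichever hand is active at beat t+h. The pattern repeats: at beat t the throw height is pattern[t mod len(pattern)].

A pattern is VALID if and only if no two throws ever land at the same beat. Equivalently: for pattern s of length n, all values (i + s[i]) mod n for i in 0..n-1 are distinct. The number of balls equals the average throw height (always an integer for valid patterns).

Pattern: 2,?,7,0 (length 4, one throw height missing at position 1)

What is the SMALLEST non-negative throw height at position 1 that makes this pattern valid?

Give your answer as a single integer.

Answer: 3

Derivation:
i=0: (0 + 2) mod 4 = 2
i=1: s[i]=? (unknown)
i=2: (2 + 7) mod 4 = 1
i=3: (3 + 0) mod 4 = 3
Known residues: [1, 2, 3]; need a permutation of 0..3, so missing residue r = 0
Need (1 + s) mod 4 = 0; smallest s = (0 - 1) mod 4 = 3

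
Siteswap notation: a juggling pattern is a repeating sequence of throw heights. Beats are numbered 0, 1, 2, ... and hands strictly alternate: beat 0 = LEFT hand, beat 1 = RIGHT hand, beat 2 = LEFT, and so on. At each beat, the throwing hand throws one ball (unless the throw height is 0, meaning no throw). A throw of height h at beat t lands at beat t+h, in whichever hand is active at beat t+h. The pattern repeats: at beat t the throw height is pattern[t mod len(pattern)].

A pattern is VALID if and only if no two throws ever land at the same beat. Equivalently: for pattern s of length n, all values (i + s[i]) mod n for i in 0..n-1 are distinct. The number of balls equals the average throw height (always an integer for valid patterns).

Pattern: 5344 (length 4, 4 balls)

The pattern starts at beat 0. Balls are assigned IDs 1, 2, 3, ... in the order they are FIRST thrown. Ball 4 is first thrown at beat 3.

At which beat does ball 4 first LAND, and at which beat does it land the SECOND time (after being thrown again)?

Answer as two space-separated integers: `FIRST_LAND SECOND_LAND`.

Answer: 7 11

Derivation:
Beat 0 (L): throw ball1 h=5 -> lands@5:R; in-air after throw: [b1@5:R]
Beat 1 (R): throw ball2 h=3 -> lands@4:L; in-air after throw: [b2@4:L b1@5:R]
Beat 2 (L): throw ball3 h=4 -> lands@6:L; in-air after throw: [b2@4:L b1@5:R b3@6:L]
Beat 3 (R): throw ball4 h=4 -> lands@7:R; in-air after throw: [b2@4:L b1@5:R b3@6:L b4@7:R]
Beat 4 (L): throw ball2 h=5 -> lands@9:R; in-air after throw: [b1@5:R b3@6:L b4@7:R b2@9:R]
Beat 5 (R): throw ball1 h=3 -> lands@8:L; in-air after throw: [b3@6:L b4@7:R b1@8:L b2@9:R]
Beat 6 (L): throw ball3 h=4 -> lands@10:L; in-air after throw: [b4@7:R b1@8:L b2@9:R b3@10:L]
Beat 7 (R): throw ball4 h=4 -> lands@11:R; in-air after throw: [b1@8:L b2@9:R b3@10:L b4@11:R]
Beat 8 (L): throw ball1 h=5 -> lands@13:R; in-air after throw: [b2@9:R b3@10:L b4@11:R b1@13:R]
Beat 9 (R): throw ball2 h=3 -> lands@12:L; in-air after throw: [b3@10:L b4@11:R b2@12:L b1@13:R]
Beat 10 (L): throw ball3 h=4 -> lands@14:L; in-air after throw: [b4@11:R b2@12:L b1@13:R b3@14:L]
Beat 11 (R): throw ball4 h=4 -> lands@15:R; in-air after throw: [b2@12:L b1@13:R b3@14:L b4@15:R]
Ball 4: thrown@3 h=4 -> first land @7; rethrown@7 h=4 -> second land @11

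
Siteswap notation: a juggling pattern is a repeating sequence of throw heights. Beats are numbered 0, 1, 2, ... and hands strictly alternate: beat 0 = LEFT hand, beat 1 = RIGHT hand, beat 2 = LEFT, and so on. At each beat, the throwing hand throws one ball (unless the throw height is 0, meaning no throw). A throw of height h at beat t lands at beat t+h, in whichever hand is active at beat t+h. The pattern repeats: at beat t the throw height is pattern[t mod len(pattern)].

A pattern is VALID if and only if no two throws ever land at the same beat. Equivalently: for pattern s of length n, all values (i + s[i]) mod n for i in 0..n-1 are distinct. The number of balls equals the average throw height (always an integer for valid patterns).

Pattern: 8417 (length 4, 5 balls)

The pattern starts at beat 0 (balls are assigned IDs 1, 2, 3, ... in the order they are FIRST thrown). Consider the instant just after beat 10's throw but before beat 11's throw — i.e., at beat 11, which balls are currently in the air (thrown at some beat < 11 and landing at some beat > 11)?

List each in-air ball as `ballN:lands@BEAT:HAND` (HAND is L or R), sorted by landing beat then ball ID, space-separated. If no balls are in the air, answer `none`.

Beat 0 (L): throw ball1 h=8 -> lands@8:L; in-air after throw: [b1@8:L]
Beat 1 (R): throw ball2 h=4 -> lands@5:R; in-air after throw: [b2@5:R b1@8:L]
Beat 2 (L): throw ball3 h=1 -> lands@3:R; in-air after throw: [b3@3:R b2@5:R b1@8:L]
Beat 3 (R): throw ball3 h=7 -> lands@10:L; in-air after throw: [b2@5:R b1@8:L b3@10:L]
Beat 4 (L): throw ball4 h=8 -> lands@12:L; in-air after throw: [b2@5:R b1@8:L b3@10:L b4@12:L]
Beat 5 (R): throw ball2 h=4 -> lands@9:R; in-air after throw: [b1@8:L b2@9:R b3@10:L b4@12:L]
Beat 6 (L): throw ball5 h=1 -> lands@7:R; in-air after throw: [b5@7:R b1@8:L b2@9:R b3@10:L b4@12:L]
Beat 7 (R): throw ball5 h=7 -> lands@14:L; in-air after throw: [b1@8:L b2@9:R b3@10:L b4@12:L b5@14:L]
Beat 8 (L): throw ball1 h=8 -> lands@16:L; in-air after throw: [b2@9:R b3@10:L b4@12:L b5@14:L b1@16:L]
Beat 9 (R): throw ball2 h=4 -> lands@13:R; in-air after throw: [b3@10:L b4@12:L b2@13:R b5@14:L b1@16:L]
Beat 10 (L): throw ball3 h=1 -> lands@11:R; in-air after throw: [b3@11:R b4@12:L b2@13:R b5@14:L b1@16:L]
Beat 11 (R): throw ball3 h=7 -> lands@18:L; in-air after throw: [b4@12:L b2@13:R b5@14:L b1@16:L b3@18:L]

Answer: ball4:lands@12:L ball2:lands@13:R ball5:lands@14:L ball1:lands@16:L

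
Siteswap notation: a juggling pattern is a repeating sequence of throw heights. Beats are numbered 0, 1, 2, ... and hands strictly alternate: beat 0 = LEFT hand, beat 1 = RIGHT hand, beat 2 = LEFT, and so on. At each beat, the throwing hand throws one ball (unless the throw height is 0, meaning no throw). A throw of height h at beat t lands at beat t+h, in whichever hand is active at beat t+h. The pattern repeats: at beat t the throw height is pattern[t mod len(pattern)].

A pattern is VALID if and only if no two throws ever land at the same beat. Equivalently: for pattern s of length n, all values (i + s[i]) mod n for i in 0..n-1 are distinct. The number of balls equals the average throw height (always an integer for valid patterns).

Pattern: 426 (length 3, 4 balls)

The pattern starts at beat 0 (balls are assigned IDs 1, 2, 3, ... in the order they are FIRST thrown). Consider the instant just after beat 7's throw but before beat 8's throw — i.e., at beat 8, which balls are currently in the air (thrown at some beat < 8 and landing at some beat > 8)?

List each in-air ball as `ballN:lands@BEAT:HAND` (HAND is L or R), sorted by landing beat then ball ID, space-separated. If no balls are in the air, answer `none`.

Beat 0 (L): throw ball1 h=4 -> lands@4:L; in-air after throw: [b1@4:L]
Beat 1 (R): throw ball2 h=2 -> lands@3:R; in-air after throw: [b2@3:R b1@4:L]
Beat 2 (L): throw ball3 h=6 -> lands@8:L; in-air after throw: [b2@3:R b1@4:L b3@8:L]
Beat 3 (R): throw ball2 h=4 -> lands@7:R; in-air after throw: [b1@4:L b2@7:R b3@8:L]
Beat 4 (L): throw ball1 h=2 -> lands@6:L; in-air after throw: [b1@6:L b2@7:R b3@8:L]
Beat 5 (R): throw ball4 h=6 -> lands@11:R; in-air after throw: [b1@6:L b2@7:R b3@8:L b4@11:R]
Beat 6 (L): throw ball1 h=4 -> lands@10:L; in-air after throw: [b2@7:R b3@8:L b1@10:L b4@11:R]
Beat 7 (R): throw ball2 h=2 -> lands@9:R; in-air after throw: [b3@8:L b2@9:R b1@10:L b4@11:R]
Beat 8 (L): throw ball3 h=6 -> lands@14:L; in-air after throw: [b2@9:R b1@10:L b4@11:R b3@14:L]

Answer: ball2:lands@9:R ball1:lands@10:L ball4:lands@11:R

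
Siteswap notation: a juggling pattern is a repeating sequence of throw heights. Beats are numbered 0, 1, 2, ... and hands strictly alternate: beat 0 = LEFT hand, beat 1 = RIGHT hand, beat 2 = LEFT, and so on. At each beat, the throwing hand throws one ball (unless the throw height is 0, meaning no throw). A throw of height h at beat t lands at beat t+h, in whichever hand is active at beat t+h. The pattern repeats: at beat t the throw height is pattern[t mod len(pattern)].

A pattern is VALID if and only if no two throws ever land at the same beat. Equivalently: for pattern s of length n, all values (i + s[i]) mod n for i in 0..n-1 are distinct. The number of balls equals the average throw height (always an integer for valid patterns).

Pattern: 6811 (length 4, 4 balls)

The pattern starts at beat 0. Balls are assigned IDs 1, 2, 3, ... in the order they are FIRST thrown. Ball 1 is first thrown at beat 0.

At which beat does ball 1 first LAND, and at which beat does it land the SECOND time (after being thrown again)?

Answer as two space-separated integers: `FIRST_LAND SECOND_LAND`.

Answer: 6 7

Derivation:
Beat 0 (L): throw ball1 h=6 -> lands@6:L; in-air after throw: [b1@6:L]
Beat 1 (R): throw ball2 h=8 -> lands@9:R; in-air after throw: [b1@6:L b2@9:R]
Beat 2 (L): throw ball3 h=1 -> lands@3:R; in-air after throw: [b3@3:R b1@6:L b2@9:R]
Beat 3 (R): throw ball3 h=1 -> lands@4:L; in-air after throw: [b3@4:L b1@6:L b2@9:R]
Beat 4 (L): throw ball3 h=6 -> lands@10:L; in-air after throw: [b1@6:L b2@9:R b3@10:L]
Beat 5 (R): throw ball4 h=8 -> lands@13:R; in-air after throw: [b1@6:L b2@9:R b3@10:L b4@13:R]
Beat 6 (L): throw ball1 h=1 -> lands@7:R; in-air after throw: [b1@7:R b2@9:R b3@10:L b4@13:R]
Beat 7 (R): throw ball1 h=1 -> lands@8:L; in-air after throw: [b1@8:L b2@9:R b3@10:L b4@13:R]
Ball 1: thrown@0 h=6 -> first land @6; rethrown@6 h=1 -> second land @7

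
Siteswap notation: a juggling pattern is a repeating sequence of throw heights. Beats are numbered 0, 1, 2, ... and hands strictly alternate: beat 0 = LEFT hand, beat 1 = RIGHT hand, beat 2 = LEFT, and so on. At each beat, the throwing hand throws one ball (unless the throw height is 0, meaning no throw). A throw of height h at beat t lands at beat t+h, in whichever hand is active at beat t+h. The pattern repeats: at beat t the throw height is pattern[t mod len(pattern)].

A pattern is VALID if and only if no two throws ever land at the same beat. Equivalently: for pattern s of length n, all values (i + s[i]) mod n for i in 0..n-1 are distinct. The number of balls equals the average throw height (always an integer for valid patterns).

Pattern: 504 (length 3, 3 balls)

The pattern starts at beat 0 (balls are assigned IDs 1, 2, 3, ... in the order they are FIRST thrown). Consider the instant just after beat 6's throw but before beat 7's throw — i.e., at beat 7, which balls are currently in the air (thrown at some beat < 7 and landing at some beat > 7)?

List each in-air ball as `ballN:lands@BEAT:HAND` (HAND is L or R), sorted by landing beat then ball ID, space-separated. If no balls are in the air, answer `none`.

Answer: ball3:lands@8:L ball1:lands@9:R ball2:lands@11:R

Derivation:
Beat 0 (L): throw ball1 h=5 -> lands@5:R; in-air after throw: [b1@5:R]
Beat 2 (L): throw ball2 h=4 -> lands@6:L; in-air after throw: [b1@5:R b2@6:L]
Beat 3 (R): throw ball3 h=5 -> lands@8:L; in-air after throw: [b1@5:R b2@6:L b3@8:L]
Beat 5 (R): throw ball1 h=4 -> lands@9:R; in-air after throw: [b2@6:L b3@8:L b1@9:R]
Beat 6 (L): throw ball2 h=5 -> lands@11:R; in-air after throw: [b3@8:L b1@9:R b2@11:R]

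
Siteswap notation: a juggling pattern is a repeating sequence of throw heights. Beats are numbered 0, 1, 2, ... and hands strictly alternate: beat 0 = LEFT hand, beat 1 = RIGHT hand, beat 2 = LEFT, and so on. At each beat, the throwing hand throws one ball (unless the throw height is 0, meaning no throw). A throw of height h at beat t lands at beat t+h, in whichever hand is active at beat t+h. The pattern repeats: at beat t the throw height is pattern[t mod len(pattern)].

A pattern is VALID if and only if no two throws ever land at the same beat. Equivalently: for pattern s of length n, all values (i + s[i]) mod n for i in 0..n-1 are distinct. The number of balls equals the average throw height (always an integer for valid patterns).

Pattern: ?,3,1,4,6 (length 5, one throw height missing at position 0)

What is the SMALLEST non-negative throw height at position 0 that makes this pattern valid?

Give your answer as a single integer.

Answer: 1

Derivation:
i=0: s[i]=? (unknown)
i=1: (1 + 3) mod 5 = 4
i=2: (2 + 1) mod 5 = 3
i=3: (3 + 4) mod 5 = 2
i=4: (4 + 6) mod 5 = 0
Known residues: [0, 2, 3, 4]; need a permutation of 0..4, so missing residue r = 1
Need (0 + s) mod 5 = 1; smallest s = (1 - 0) mod 5 = 1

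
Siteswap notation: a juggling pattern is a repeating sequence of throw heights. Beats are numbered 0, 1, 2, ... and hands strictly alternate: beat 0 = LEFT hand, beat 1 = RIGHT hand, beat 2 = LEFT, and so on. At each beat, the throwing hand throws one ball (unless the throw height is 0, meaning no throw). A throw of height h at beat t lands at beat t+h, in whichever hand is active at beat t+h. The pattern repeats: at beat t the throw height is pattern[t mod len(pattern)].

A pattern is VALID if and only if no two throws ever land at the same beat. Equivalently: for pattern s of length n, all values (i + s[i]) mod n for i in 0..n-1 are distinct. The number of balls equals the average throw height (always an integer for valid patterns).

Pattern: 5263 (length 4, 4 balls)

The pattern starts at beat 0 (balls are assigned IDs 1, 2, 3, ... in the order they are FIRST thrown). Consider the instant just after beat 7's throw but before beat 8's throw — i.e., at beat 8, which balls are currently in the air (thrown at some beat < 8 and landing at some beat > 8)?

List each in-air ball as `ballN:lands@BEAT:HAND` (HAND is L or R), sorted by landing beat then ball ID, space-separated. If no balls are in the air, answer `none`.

Answer: ball4:lands@9:R ball1:lands@10:L ball2:lands@12:L

Derivation:
Beat 0 (L): throw ball1 h=5 -> lands@5:R; in-air after throw: [b1@5:R]
Beat 1 (R): throw ball2 h=2 -> lands@3:R; in-air after throw: [b2@3:R b1@5:R]
Beat 2 (L): throw ball3 h=6 -> lands@8:L; in-air after throw: [b2@3:R b1@5:R b3@8:L]
Beat 3 (R): throw ball2 h=3 -> lands@6:L; in-air after throw: [b1@5:R b2@6:L b3@8:L]
Beat 4 (L): throw ball4 h=5 -> lands@9:R; in-air after throw: [b1@5:R b2@6:L b3@8:L b4@9:R]
Beat 5 (R): throw ball1 h=2 -> lands@7:R; in-air after throw: [b2@6:L b1@7:R b3@8:L b4@9:R]
Beat 6 (L): throw ball2 h=6 -> lands@12:L; in-air after throw: [b1@7:R b3@8:L b4@9:R b2@12:L]
Beat 7 (R): throw ball1 h=3 -> lands@10:L; in-air after throw: [b3@8:L b4@9:R b1@10:L b2@12:L]
Beat 8 (L): throw ball3 h=5 -> lands@13:R; in-air after throw: [b4@9:R b1@10:L b2@12:L b3@13:R]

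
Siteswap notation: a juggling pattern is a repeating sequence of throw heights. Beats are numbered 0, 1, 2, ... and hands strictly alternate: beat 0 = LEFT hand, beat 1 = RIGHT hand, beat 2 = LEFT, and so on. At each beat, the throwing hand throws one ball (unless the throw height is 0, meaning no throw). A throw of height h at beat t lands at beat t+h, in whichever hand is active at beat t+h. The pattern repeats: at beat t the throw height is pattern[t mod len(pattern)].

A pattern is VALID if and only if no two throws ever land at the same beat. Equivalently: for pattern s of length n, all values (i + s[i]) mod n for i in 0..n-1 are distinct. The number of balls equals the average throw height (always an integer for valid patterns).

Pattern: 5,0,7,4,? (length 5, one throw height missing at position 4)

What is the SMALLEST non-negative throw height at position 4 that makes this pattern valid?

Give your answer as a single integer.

i=0: (0 + 5) mod 5 = 0
i=1: (1 + 0) mod 5 = 1
i=2: (2 + 7) mod 5 = 4
i=3: (3 + 4) mod 5 = 2
i=4: s[i]=? (unknown)
Known residues: [0, 1, 2, 4]; need a permutation of 0..4, so missing residue r = 3
Need (4 + s) mod 5 = 3; smallest s = (3 - 4) mod 5 = 4

Answer: 4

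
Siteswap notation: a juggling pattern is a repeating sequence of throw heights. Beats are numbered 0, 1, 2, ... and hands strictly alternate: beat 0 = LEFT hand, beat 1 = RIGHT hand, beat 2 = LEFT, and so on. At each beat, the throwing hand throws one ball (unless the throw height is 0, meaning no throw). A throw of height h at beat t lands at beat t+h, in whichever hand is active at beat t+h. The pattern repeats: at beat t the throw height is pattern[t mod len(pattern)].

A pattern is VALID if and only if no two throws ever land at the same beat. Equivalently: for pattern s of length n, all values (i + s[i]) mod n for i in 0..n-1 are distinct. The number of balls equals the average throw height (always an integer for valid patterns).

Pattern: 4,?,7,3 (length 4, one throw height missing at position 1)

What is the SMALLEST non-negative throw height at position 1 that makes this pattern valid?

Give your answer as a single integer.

i=0: (0 + 4) mod 4 = 0
i=1: s[i]=? (unknown)
i=2: (2 + 7) mod 4 = 1
i=3: (3 + 3) mod 4 = 2
Known residues: [0, 1, 2]; need a permutation of 0..3, so missing residue r = 3
Need (1 + s) mod 4 = 3; smallest s = (3 - 1) mod 4 = 2

Answer: 2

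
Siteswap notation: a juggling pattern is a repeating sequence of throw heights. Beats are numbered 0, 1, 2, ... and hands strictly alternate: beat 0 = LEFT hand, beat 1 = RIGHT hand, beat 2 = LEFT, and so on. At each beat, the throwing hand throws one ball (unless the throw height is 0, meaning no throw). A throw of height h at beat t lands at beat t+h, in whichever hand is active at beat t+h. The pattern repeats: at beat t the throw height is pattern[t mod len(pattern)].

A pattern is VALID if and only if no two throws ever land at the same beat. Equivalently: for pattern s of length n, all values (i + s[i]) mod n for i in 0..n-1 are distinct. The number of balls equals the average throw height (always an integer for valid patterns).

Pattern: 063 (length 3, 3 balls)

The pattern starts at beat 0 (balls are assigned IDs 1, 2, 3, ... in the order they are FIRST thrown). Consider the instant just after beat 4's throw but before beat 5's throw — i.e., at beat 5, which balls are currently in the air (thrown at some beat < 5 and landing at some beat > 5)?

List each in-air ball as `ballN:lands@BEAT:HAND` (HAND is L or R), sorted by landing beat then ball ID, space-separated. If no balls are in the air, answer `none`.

Answer: ball1:lands@7:R ball3:lands@10:L

Derivation:
Beat 1 (R): throw ball1 h=6 -> lands@7:R; in-air after throw: [b1@7:R]
Beat 2 (L): throw ball2 h=3 -> lands@5:R; in-air after throw: [b2@5:R b1@7:R]
Beat 4 (L): throw ball3 h=6 -> lands@10:L; in-air after throw: [b2@5:R b1@7:R b3@10:L]
Beat 5 (R): throw ball2 h=3 -> lands@8:L; in-air after throw: [b1@7:R b2@8:L b3@10:L]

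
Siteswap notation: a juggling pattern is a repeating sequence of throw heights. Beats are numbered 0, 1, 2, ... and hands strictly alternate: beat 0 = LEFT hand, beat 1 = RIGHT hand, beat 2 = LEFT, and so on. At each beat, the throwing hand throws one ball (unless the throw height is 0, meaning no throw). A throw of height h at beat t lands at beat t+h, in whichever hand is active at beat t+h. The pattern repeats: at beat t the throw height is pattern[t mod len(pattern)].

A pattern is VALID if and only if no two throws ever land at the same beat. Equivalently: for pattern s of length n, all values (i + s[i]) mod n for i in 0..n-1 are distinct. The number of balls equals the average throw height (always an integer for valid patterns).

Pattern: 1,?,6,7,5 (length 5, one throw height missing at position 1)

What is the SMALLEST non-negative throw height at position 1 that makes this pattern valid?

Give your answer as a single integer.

i=0: (0 + 1) mod 5 = 1
i=1: s[i]=? (unknown)
i=2: (2 + 6) mod 5 = 3
i=3: (3 + 7) mod 5 = 0
i=4: (4 + 5) mod 5 = 4
Known residues: [0, 1, 3, 4]; need a permutation of 0..4, so missing residue r = 2
Need (1 + s) mod 5 = 2; smallest s = (2 - 1) mod 5 = 1

Answer: 1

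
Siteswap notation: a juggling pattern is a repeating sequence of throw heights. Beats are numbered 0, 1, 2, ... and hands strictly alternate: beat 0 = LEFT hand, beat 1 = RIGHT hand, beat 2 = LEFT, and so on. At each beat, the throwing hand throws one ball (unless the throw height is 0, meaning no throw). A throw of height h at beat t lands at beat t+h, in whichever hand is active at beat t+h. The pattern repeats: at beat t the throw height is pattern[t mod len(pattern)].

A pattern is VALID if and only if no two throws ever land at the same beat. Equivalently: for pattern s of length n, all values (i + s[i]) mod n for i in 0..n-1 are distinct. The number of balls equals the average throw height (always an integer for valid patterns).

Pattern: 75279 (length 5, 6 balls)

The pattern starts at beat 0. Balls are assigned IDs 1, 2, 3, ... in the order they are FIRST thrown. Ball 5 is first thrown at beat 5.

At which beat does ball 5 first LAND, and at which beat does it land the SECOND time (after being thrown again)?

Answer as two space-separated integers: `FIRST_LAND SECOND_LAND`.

Beat 0 (L): throw ball1 h=7 -> lands@7:R; in-air after throw: [b1@7:R]
Beat 1 (R): throw ball2 h=5 -> lands@6:L; in-air after throw: [b2@6:L b1@7:R]
Beat 2 (L): throw ball3 h=2 -> lands@4:L; in-air after throw: [b3@4:L b2@6:L b1@7:R]
Beat 3 (R): throw ball4 h=7 -> lands@10:L; in-air after throw: [b3@4:L b2@6:L b1@7:R b4@10:L]
Beat 4 (L): throw ball3 h=9 -> lands@13:R; in-air after throw: [b2@6:L b1@7:R b4@10:L b3@13:R]
Beat 5 (R): throw ball5 h=7 -> lands@12:L; in-air after throw: [b2@6:L b1@7:R b4@10:L b5@12:L b3@13:R]
Beat 6 (L): throw ball2 h=5 -> lands@11:R; in-air after throw: [b1@7:R b4@10:L b2@11:R b5@12:L b3@13:R]
Beat 7 (R): throw ball1 h=2 -> lands@9:R; in-air after throw: [b1@9:R b4@10:L b2@11:R b5@12:L b3@13:R]
Beat 8 (L): throw ball6 h=7 -> lands@15:R; in-air after throw: [b1@9:R b4@10:L b2@11:R b5@12:L b3@13:R b6@15:R]
Beat 9 (R): throw ball1 h=9 -> lands@18:L; in-air after throw: [b4@10:L b2@11:R b5@12:L b3@13:R b6@15:R b1@18:L]
Beat 10 (L): throw ball4 h=7 -> lands@17:R; in-air after throw: [b2@11:R b5@12:L b3@13:R b6@15:R b4@17:R b1@18:L]
Beat 11 (R): throw ball2 h=5 -> lands@16:L; in-air after throw: [b5@12:L b3@13:R b6@15:R b2@16:L b4@17:R b1@18:L]
Beat 12 (L): throw ball5 h=2 -> lands@14:L; in-air after throw: [b3@13:R b5@14:L b6@15:R b2@16:L b4@17:R b1@18:L]
Beat 13 (R): throw ball3 h=7 -> lands@20:L; in-air after throw: [b5@14:L b6@15:R b2@16:L b4@17:R b1@18:L b3@20:L]
Beat 14 (L): throw ball5 h=9 -> lands@23:R; in-air after throw: [b6@15:R b2@16:L b4@17:R b1@18:L b3@20:L b5@23:R]
Ball 5: thrown@5 h=7 -> first land @12; rethrown@12 h=2 -> second land @14

Answer: 12 14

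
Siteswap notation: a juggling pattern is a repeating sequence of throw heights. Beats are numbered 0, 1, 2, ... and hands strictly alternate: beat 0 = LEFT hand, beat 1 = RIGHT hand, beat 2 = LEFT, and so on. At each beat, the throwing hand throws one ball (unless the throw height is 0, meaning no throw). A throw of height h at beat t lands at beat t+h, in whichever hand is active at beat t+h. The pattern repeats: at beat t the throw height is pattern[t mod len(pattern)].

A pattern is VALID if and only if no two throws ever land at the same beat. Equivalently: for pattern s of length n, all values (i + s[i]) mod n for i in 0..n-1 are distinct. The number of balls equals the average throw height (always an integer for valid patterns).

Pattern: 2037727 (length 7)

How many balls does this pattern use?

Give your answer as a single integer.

Answer: 4

Derivation:
Pattern = [2, 0, 3, 7, 7, 2, 7], length n = 7
  position 0: throw height = 2, running sum = 2
  position 1: throw height = 0, running sum = 2
  position 2: throw height = 3, running sum = 5
  position 3: throw height = 7, running sum = 12
  position 4: throw height = 7, running sum = 19
  position 5: throw height = 2, running sum = 21
  position 6: throw height = 7, running sum = 28
Total sum = 28; balls = sum / n = 28 / 7 = 4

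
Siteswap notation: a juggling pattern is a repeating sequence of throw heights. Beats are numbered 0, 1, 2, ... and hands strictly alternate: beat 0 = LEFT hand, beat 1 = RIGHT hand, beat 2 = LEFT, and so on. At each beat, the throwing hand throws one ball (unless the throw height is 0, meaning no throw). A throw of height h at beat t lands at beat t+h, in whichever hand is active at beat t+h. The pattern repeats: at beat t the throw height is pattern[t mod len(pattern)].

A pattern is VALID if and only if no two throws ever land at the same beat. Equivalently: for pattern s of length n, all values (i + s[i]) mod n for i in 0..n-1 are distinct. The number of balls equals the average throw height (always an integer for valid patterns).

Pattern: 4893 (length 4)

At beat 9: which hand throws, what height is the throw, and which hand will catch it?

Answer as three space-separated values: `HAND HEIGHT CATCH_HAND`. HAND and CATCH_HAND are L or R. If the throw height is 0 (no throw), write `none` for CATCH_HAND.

Answer: R 8 R

Derivation:
Beat 9: 9 mod 2 = 1, so hand = R
Throw height = pattern[9 mod 4] = pattern[1] = 8
Lands at beat 9+8=17, 17 mod 2 = 1, so catch hand = R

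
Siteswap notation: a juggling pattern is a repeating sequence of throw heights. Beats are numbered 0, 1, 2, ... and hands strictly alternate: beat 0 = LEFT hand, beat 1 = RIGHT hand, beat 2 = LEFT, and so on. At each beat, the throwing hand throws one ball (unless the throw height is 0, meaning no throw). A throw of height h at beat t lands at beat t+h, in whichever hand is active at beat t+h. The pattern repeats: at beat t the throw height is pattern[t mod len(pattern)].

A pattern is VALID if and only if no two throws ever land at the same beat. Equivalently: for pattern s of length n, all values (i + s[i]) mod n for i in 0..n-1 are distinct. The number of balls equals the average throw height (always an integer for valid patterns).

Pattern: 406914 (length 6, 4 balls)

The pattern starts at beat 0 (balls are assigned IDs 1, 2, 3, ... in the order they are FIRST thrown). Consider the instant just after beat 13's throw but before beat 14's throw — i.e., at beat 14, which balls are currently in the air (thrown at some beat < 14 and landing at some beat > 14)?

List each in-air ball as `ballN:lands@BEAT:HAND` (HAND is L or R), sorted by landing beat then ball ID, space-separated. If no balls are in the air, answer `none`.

Answer: ball4:lands@15:R ball3:lands@16:L ball1:lands@18:L

Derivation:
Beat 0 (L): throw ball1 h=4 -> lands@4:L; in-air after throw: [b1@4:L]
Beat 2 (L): throw ball2 h=6 -> lands@8:L; in-air after throw: [b1@4:L b2@8:L]
Beat 3 (R): throw ball3 h=9 -> lands@12:L; in-air after throw: [b1@4:L b2@8:L b3@12:L]
Beat 4 (L): throw ball1 h=1 -> lands@5:R; in-air after throw: [b1@5:R b2@8:L b3@12:L]
Beat 5 (R): throw ball1 h=4 -> lands@9:R; in-air after throw: [b2@8:L b1@9:R b3@12:L]
Beat 6 (L): throw ball4 h=4 -> lands@10:L; in-air after throw: [b2@8:L b1@9:R b4@10:L b3@12:L]
Beat 8 (L): throw ball2 h=6 -> lands@14:L; in-air after throw: [b1@9:R b4@10:L b3@12:L b2@14:L]
Beat 9 (R): throw ball1 h=9 -> lands@18:L; in-air after throw: [b4@10:L b3@12:L b2@14:L b1@18:L]
Beat 10 (L): throw ball4 h=1 -> lands@11:R; in-air after throw: [b4@11:R b3@12:L b2@14:L b1@18:L]
Beat 11 (R): throw ball4 h=4 -> lands@15:R; in-air after throw: [b3@12:L b2@14:L b4@15:R b1@18:L]
Beat 12 (L): throw ball3 h=4 -> lands@16:L; in-air after throw: [b2@14:L b4@15:R b3@16:L b1@18:L]
Beat 14 (L): throw ball2 h=6 -> lands@20:L; in-air after throw: [b4@15:R b3@16:L b1@18:L b2@20:L]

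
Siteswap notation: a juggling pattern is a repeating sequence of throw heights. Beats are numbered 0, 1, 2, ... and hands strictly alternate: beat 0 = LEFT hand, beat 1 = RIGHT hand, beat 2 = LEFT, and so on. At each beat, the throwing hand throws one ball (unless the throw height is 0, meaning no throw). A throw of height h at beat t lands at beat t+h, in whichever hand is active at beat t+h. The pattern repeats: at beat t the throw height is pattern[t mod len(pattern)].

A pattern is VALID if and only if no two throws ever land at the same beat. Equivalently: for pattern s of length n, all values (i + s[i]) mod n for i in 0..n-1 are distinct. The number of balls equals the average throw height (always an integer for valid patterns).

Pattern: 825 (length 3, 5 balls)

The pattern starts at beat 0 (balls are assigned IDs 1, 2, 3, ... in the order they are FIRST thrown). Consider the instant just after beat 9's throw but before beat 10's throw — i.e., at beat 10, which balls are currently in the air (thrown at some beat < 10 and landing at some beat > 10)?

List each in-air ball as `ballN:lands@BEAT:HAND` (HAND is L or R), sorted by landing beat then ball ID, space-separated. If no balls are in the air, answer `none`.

Answer: ball2:lands@11:R ball1:lands@13:R ball4:lands@14:L ball3:lands@17:R

Derivation:
Beat 0 (L): throw ball1 h=8 -> lands@8:L; in-air after throw: [b1@8:L]
Beat 1 (R): throw ball2 h=2 -> lands@3:R; in-air after throw: [b2@3:R b1@8:L]
Beat 2 (L): throw ball3 h=5 -> lands@7:R; in-air after throw: [b2@3:R b3@7:R b1@8:L]
Beat 3 (R): throw ball2 h=8 -> lands@11:R; in-air after throw: [b3@7:R b1@8:L b2@11:R]
Beat 4 (L): throw ball4 h=2 -> lands@6:L; in-air after throw: [b4@6:L b3@7:R b1@8:L b2@11:R]
Beat 5 (R): throw ball5 h=5 -> lands@10:L; in-air after throw: [b4@6:L b3@7:R b1@8:L b5@10:L b2@11:R]
Beat 6 (L): throw ball4 h=8 -> lands@14:L; in-air after throw: [b3@7:R b1@8:L b5@10:L b2@11:R b4@14:L]
Beat 7 (R): throw ball3 h=2 -> lands@9:R; in-air after throw: [b1@8:L b3@9:R b5@10:L b2@11:R b4@14:L]
Beat 8 (L): throw ball1 h=5 -> lands@13:R; in-air after throw: [b3@9:R b5@10:L b2@11:R b1@13:R b4@14:L]
Beat 9 (R): throw ball3 h=8 -> lands@17:R; in-air after throw: [b5@10:L b2@11:R b1@13:R b4@14:L b3@17:R]
Beat 10 (L): throw ball5 h=2 -> lands@12:L; in-air after throw: [b2@11:R b5@12:L b1@13:R b4@14:L b3@17:R]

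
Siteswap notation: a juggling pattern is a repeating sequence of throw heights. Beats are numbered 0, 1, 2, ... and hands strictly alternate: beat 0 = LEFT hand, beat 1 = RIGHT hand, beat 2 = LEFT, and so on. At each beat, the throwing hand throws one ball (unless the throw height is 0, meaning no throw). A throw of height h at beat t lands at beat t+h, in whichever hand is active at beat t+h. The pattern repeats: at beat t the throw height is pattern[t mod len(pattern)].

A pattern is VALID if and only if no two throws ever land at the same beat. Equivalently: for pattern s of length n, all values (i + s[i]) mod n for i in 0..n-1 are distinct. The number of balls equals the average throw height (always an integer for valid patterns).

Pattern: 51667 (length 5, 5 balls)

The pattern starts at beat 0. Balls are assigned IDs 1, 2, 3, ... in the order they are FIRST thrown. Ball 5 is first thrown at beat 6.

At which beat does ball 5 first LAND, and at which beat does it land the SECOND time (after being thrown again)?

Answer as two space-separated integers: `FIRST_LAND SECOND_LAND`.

Beat 0 (L): throw ball1 h=5 -> lands@5:R; in-air after throw: [b1@5:R]
Beat 1 (R): throw ball2 h=1 -> lands@2:L; in-air after throw: [b2@2:L b1@5:R]
Beat 2 (L): throw ball2 h=6 -> lands@8:L; in-air after throw: [b1@5:R b2@8:L]
Beat 3 (R): throw ball3 h=6 -> lands@9:R; in-air after throw: [b1@5:R b2@8:L b3@9:R]
Beat 4 (L): throw ball4 h=7 -> lands@11:R; in-air after throw: [b1@5:R b2@8:L b3@9:R b4@11:R]
Beat 5 (R): throw ball1 h=5 -> lands@10:L; in-air after throw: [b2@8:L b3@9:R b1@10:L b4@11:R]
Beat 6 (L): throw ball5 h=1 -> lands@7:R; in-air after throw: [b5@7:R b2@8:L b3@9:R b1@10:L b4@11:R]
Beat 7 (R): throw ball5 h=6 -> lands@13:R; in-air after throw: [b2@8:L b3@9:R b1@10:L b4@11:R b5@13:R]
Beat 8 (L): throw ball2 h=6 -> lands@14:L; in-air after throw: [b3@9:R b1@10:L b4@11:R b5@13:R b2@14:L]
Beat 9 (R): throw ball3 h=7 -> lands@16:L; in-air after throw: [b1@10:L b4@11:R b5@13:R b2@14:L b3@16:L]
Beat 10 (L): throw ball1 h=5 -> lands@15:R; in-air after throw: [b4@11:R b5@13:R b2@14:L b1@15:R b3@16:L]
Beat 11 (R): throw ball4 h=1 -> lands@12:L; in-air after throw: [b4@12:L b5@13:R b2@14:L b1@15:R b3@16:L]
Beat 12 (L): throw ball4 h=6 -> lands@18:L; in-air after throw: [b5@13:R b2@14:L b1@15:R b3@16:L b4@18:L]
Ball 5: thrown@6 h=1 -> first land @7; rethrown@7 h=6 -> second land @13

Answer: 7 13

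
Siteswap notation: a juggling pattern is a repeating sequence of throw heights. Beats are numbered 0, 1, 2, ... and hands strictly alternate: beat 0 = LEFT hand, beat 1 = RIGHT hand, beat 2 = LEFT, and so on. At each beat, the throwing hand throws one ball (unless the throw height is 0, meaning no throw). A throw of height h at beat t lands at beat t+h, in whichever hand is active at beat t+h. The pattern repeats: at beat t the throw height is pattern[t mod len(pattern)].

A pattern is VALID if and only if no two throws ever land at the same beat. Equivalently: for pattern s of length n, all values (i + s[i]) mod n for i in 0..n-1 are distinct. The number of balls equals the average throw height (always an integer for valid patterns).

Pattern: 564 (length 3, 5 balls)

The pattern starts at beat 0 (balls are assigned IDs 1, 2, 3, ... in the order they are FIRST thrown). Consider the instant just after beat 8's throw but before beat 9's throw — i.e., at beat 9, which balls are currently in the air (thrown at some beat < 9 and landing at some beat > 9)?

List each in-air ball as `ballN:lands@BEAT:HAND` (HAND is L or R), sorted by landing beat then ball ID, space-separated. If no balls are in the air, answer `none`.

Answer: ball5:lands@10:L ball3:lands@11:R ball4:lands@12:L ball2:lands@13:R

Derivation:
Beat 0 (L): throw ball1 h=5 -> lands@5:R; in-air after throw: [b1@5:R]
Beat 1 (R): throw ball2 h=6 -> lands@7:R; in-air after throw: [b1@5:R b2@7:R]
Beat 2 (L): throw ball3 h=4 -> lands@6:L; in-air after throw: [b1@5:R b3@6:L b2@7:R]
Beat 3 (R): throw ball4 h=5 -> lands@8:L; in-air after throw: [b1@5:R b3@6:L b2@7:R b4@8:L]
Beat 4 (L): throw ball5 h=6 -> lands@10:L; in-air after throw: [b1@5:R b3@6:L b2@7:R b4@8:L b5@10:L]
Beat 5 (R): throw ball1 h=4 -> lands@9:R; in-air after throw: [b3@6:L b2@7:R b4@8:L b1@9:R b5@10:L]
Beat 6 (L): throw ball3 h=5 -> lands@11:R; in-air after throw: [b2@7:R b4@8:L b1@9:R b5@10:L b3@11:R]
Beat 7 (R): throw ball2 h=6 -> lands@13:R; in-air after throw: [b4@8:L b1@9:R b5@10:L b3@11:R b2@13:R]
Beat 8 (L): throw ball4 h=4 -> lands@12:L; in-air after throw: [b1@9:R b5@10:L b3@11:R b4@12:L b2@13:R]
Beat 9 (R): throw ball1 h=5 -> lands@14:L; in-air after throw: [b5@10:L b3@11:R b4@12:L b2@13:R b1@14:L]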